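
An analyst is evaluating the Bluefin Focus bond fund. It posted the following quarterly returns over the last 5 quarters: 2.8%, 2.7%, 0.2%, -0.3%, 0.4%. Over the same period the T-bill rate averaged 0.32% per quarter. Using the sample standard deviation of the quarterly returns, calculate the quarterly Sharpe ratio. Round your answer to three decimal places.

0.570

r̄ = (2.8 + 2.7 + 0.2 − 0.3 + 0.4) / 5 = 1.1600%
Sample σ = √[Σ(r − r̄)² / 4] = √[8.6920 / 4] = √2.1730 = 1.4741%
Sharpe = (r̄ − rf) / σ = (1.1600 − 0.32) / 1.4741 = 0.8400 / 1.4741 = 0.5698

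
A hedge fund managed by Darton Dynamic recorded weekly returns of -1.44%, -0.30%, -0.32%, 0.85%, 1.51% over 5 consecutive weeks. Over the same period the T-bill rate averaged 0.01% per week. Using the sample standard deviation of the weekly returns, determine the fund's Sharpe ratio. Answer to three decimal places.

Mean return r̄ = 0.300 / 5 = 0.0600%
Σ(r − r̄)² = (-1.44 − 0.0600)² + (-0.3 − 0.0600)² + (-0.32 − 0.0600)² + … = 5.2506
sample σ = √(5.2506 / 4) = √1.3127 = 1.1457%
Sharpe = (r̄ − rf) / σ = (0.0600 − 0.01) / 1.1457 = 0.0500 / 1.1457 = 0.0436

0.044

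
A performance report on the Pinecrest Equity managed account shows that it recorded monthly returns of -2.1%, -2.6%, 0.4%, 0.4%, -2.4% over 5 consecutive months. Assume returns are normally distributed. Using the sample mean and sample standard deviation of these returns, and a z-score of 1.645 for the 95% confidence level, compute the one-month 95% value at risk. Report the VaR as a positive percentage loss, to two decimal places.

3.77

r̄ = (-2.1 − 2.6 + 0.4 + 0.4 − 2.4) / 5 = -6.30 / 5 = -1.2600%
Σ(r − r̄)² = 9.3120; sample σ = √(9.3120/4) = 1.5258%
VaR = −(r̄ − z·σ) = −(-1.2600 − 1.645 × 1.5258) = −(-3.7699) = 3.7699%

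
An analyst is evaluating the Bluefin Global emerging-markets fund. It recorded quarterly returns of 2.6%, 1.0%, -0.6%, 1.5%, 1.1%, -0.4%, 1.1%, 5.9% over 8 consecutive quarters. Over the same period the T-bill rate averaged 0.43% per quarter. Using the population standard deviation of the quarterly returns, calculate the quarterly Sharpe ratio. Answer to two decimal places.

μ = (2.6 + 1 − 0.6 + 1.5 + 1.1 − 0.4 + 1.1 + 5.9) / 8 = 12.20 / 8 = 1.5250%
Σ(r − μ)² = (2.6 − 1.5250)² + (1 − 1.5250)² + … = 29.1550
population σ = √(29.1550 / 8) = √3.6444 = 1.9090%
Sharpe = (μ − rf) / σ = (1.5250 − 0.43) / 1.9090 = 1.0950 / 1.9090 = 0.5736

0.57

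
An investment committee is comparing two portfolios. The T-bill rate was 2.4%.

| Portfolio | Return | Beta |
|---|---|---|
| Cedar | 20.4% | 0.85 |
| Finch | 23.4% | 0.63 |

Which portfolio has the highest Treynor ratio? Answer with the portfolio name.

Finch

Cedar: Treynor = (20.4% − 2.4%) / 0.85 = 21.176
Finch: Treynor = (23.4% − 2.4%) / 0.63 = 33.333
Highest: Finch (33.333).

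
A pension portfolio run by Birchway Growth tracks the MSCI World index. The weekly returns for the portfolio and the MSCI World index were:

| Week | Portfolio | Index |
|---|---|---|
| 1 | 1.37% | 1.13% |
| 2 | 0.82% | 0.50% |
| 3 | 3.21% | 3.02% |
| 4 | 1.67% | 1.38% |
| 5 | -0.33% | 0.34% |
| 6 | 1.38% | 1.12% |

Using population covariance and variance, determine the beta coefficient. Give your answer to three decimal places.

r̄p = 1.3533%,  r̄m = 1.2483%
Cov = Σ(rp − r̄p)(rm − r̄m) / 6 = 0.8756
Var(rm) = Σ(rm − r̄m)² / 6 = 0.7619
β = Cov / Var = 0.8756 / 0.7619 = 1.1492

1.149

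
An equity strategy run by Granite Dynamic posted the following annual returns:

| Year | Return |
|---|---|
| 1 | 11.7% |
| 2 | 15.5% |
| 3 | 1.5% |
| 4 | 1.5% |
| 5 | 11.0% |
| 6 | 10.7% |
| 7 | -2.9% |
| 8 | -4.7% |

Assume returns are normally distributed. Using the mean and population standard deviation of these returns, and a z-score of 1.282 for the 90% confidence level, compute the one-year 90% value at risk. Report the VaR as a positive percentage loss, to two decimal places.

3.55

r̄ = (11.7 + 15.5 + 1.5 + 1.5 + 11 + 10.7 − 2.9 − 4.7) / 8 = 5.5375%
Σ(r − r̄)² = (11.7 − 5.5375)² + (15.5 − 5.5375)² + (1.5 − 5.5375)² + … = 402.3188
population σ = √(402.3188 / 8) = √50.2899 = 7.0915%
VaR = −(r̄ − z·σ) = −(5.5375 − 1.282 × 7.0915) = −(-3.5538) = 3.5538%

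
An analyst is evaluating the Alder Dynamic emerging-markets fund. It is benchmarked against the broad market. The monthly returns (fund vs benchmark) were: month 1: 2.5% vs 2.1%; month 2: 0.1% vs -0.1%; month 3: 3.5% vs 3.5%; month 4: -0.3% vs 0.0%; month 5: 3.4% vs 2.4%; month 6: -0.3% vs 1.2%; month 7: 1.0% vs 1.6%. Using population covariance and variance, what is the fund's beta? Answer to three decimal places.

1.167

r̄p = 1.4143%,  r̄m = 1.5286%
Cov = Σ(rp − r̄p)(rm − r̄m) / 7 = 1.6796
Var(rm) = Σ(rm − r̄m)² / 7 = 1.4392
β = Cov / Var = 1.6796 / 1.4392 = 1.1670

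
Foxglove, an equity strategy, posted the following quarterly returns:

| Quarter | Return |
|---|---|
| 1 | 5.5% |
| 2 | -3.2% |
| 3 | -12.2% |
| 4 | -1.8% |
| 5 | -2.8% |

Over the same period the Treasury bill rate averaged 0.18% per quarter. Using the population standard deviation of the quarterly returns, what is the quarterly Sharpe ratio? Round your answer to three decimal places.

μ = (5.5 − 3.2 − 12.2 − 1.8 − 2.8) / 5 = -2.9000%
Population std dev = √[158.3600 / 5] = 5.6278%
Sharpe = (μ − rf) / σ = (-2.9000 − 0.18) / 5.6278 = -3.0800 / 5.6278 = -0.5473

-0.547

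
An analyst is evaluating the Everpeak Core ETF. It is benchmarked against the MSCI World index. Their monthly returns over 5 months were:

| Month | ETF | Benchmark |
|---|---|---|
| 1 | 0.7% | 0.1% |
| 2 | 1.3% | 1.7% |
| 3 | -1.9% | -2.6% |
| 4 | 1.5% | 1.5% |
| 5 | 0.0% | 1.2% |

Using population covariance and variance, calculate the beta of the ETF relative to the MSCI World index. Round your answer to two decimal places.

0.70

r̄p = 0.3200%,  r̄m = 0.3800%
Cov = Σ(rp − r̄p)(rm − r̄m) / 5 = 1.7724
Var(rm) = Σ(rm − r̄m)² / 5 = 2.5256
β = Cov / Var = 1.7724 / 2.5256 = 0.7018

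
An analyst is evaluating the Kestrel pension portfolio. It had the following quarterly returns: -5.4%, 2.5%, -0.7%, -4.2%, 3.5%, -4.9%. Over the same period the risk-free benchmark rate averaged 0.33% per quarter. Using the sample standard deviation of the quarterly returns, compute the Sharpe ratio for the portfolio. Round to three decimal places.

-0.479

Mean return r̄ = -9.20 / 6 = -1.5333%
Sample std dev = √[75.6933 / 5] = 3.8908%
Sharpe = (r̄ − rf) / σ = (-1.5333 − 0.33) / 3.8908 = -1.8633 / 3.8908 = -0.4789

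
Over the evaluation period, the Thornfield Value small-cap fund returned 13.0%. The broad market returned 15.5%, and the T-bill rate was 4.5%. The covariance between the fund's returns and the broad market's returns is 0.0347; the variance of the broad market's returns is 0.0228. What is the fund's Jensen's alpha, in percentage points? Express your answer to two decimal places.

β = Cov / Var = 0.0347 / 0.0228 = 1.5219
E[R] = Rf + β(Rm − Rf) = 4.5% + 1.5219 × (15.5% − 4.5%) = 21.2409%
α = Rp − E[R] = 13.0% − 21.2409% = -8.2409

-8.24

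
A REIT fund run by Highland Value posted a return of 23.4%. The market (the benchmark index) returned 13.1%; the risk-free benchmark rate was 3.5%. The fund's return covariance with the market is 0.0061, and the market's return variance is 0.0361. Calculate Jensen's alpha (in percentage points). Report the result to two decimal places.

18.28

β = Cov / Var = 0.0061 / 0.0361 = 0.1690
E[R] = Rf + β(Rm − Rf) = 3.5% + 0.1690 × (13.1% − 3.5%) = 5.1224%
α = Rp − E[R] = 23.4% − 5.1224% = 18.2776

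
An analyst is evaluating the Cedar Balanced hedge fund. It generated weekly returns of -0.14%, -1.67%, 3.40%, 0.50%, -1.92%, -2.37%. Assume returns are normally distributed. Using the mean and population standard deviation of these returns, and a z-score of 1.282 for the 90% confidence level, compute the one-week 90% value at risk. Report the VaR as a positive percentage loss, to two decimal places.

μ = (-0.14 − 1.67 + 3.4 + 0.5 − 1.92 − 2.37) / 6 = -2.200 / 6 = -0.3667%
Σ(r − μ)² = (-0.14 − (-0.3667))² + (-1.67 − (-0.3667))² + … = 23.1151
σ = √[23.1151 / 6] = 1.9628%
VaR = −(μ − z·σ) = −(-0.3667 − 1.282 × 1.9628) = −(-2.8830) = 2.8830%

2.88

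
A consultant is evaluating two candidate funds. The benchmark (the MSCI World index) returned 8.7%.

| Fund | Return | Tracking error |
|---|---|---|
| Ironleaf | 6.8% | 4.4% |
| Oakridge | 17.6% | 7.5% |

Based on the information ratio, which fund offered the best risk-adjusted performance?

Ironleaf: IR = (6.8% − 8.7%) / 4.4% = -0.432
Oakridge: IR = (17.6% − 8.7%) / 7.5% = 1.187
Highest: Oakridge (1.187).

Oakridge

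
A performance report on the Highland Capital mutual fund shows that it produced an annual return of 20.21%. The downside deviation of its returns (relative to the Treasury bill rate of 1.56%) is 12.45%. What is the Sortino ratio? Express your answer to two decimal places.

1.50

Sortino = (Rp − Rf) / σd = (20.21% − 1.56%) / 12.45% = 18.65% / 12.45% = 1.4980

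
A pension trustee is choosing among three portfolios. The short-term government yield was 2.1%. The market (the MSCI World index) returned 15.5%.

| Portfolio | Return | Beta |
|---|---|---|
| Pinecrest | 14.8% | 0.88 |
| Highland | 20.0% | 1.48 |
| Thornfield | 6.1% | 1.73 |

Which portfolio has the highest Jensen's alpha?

Pinecrest: α = 14.8% − [2.1% + 0.88 × (15.5% − 2.1%)] = 0.908
Highland: α = 20.0% − [2.1% + 1.48 × (15.5% − 2.1%)] = -1.932
Thornfield: α = 6.1% − [2.1% + 1.73 × (15.5% − 2.1%)] = -19.182
Highest: Pinecrest (0.908).

Pinecrest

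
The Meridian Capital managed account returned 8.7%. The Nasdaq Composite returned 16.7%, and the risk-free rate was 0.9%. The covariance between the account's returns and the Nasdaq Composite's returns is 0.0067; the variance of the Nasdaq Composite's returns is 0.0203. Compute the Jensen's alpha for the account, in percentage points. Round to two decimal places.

β = Cov / Var = 0.0067 / 0.0203 = 0.3300
E[R] = Rf + β(Rm − Rf) = 0.9% + 0.3300 × (16.7% − 0.9%) = 6.1140%
α = Rp − E[R] = 8.7% − 6.1140% = 2.5860

2.59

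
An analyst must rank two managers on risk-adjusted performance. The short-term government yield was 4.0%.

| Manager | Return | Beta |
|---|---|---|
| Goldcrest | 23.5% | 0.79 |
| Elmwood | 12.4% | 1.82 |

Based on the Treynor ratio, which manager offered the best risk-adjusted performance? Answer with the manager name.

Goldcrest: Treynor = (23.5% − 4.0%) / 0.79 = 24.684
Elmwood: Treynor = (12.4% − 4.0%) / 1.82 = 4.615
Highest: Goldcrest (24.684).

Goldcrest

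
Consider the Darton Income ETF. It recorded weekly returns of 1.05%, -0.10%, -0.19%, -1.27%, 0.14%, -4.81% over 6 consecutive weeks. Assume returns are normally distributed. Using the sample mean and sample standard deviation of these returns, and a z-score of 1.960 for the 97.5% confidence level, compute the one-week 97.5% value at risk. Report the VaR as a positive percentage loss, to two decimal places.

μ = (1.05 − 0.1 − 0.19 − 1.27 + 0.14 − 4.81) / 6 = -5.180 / 6 = -0.8633%
Σ(r − μ)² = 21.4451; sample σ = √(21.4451/5) = 2.0710%
VaR = −(μ − z·σ) = −(-0.8633 − 1.960 × 2.0710) = −(-4.9225) = 4.9225%

4.92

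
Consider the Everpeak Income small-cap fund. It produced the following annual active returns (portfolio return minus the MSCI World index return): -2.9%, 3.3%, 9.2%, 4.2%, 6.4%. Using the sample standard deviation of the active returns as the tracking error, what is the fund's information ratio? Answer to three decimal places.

0.898

μ = (-2.9 + 3.3 + 9.2 + 4.2 + 6.4) / 5 = 4.0400%
Σ(r − μ)² = 80.9320; sample σ = √(80.9320/4) = 4.4981%
IR = μ / tracking error = 4.0400 / 4.4981 = 0.8982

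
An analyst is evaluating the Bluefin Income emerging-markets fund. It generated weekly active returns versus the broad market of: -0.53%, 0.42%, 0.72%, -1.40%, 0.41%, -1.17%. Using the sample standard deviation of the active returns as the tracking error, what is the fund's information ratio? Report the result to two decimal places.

Mean return r̄ = -1.550 / 6 = -0.2583%
Sample std dev = √[4.0723 / 5] = 0.9025%
IR = r̄ / tracking error = -0.2583 / 0.9025 = -0.2862

-0.29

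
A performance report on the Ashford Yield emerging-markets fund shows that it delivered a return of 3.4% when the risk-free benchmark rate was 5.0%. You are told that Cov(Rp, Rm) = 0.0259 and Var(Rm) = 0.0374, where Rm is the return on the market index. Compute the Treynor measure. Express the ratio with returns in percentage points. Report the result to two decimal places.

-2.31

β = Cov / Var = 0.0259 / 0.0374 = 0.6925
Treynor = (Rp − Rf) / β = (3.4% − 5.0%) / 0.6925 = -1.60 / 0.6925 = -2.3105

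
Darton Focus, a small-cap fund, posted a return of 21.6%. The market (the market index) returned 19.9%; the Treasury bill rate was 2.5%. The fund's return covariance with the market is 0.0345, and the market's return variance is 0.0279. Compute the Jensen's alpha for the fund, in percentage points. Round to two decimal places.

-2.42

β = Cov / Var = 0.0345 / 0.0279 = 1.2366
E[R] = Rf + β(Rm − Rf) = 2.5% + 1.2366 × (19.9% − 2.5%) = 24.0168%
α = Rp − E[R] = 21.6% − 24.0168% = -2.4168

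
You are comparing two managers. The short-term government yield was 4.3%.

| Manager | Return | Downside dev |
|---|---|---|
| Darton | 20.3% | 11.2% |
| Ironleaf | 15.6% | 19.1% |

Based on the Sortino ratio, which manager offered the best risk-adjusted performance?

Darton

Darton: Sortino ratio = (20.3% − 4.3%) / 11.2% = 1.429
Ironleaf: Sortino ratio = (15.6% − 4.3%) / 19.1% = 0.592
Highest: Darton (1.429).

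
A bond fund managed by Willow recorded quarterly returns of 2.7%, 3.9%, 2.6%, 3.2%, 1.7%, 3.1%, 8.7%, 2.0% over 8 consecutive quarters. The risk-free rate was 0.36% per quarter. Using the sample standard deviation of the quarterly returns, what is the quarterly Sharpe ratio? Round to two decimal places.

μ = (2.7 + 3.9 + 2.6 + 3.2 + 1.7 + 3.1 + 8.7 + 2) / 8 = 27.90 / 8 = 3.4875%
Σ(r − μ)² = 34.3888; sample σ = √(34.3888/7) = 2.2165%
Sharpe = (μ − rf) / σ = (3.4875 − 0.36) / 2.2165 = 3.1275 / 2.2165 = 1.4110

1.41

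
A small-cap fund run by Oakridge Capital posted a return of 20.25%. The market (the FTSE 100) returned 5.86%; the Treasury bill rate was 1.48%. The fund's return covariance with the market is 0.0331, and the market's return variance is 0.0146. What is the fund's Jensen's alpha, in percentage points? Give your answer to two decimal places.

β = Cov / Var = 0.0331 / 0.0146 = 2.2671
E[R] = Rf + β(Rm − Rf) = 1.48% + 2.2671 × (5.86% − 1.48%) = 11.4099%
α = Rp − E[R] = 20.25% − 11.4099% = 8.8401

8.84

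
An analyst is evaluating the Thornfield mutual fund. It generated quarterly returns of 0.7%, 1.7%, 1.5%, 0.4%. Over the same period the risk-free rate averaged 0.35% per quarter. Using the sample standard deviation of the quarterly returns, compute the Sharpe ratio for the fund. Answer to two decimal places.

Mean return r̄ = 4.30 / 4 = 1.0750%
Sample σ = √[Σ(r − r̄)² / 3] = √[1.1675 / 3] = √0.3892 = 0.6239%
Sharpe = (r̄ − rf) / σ = (1.0750 − 0.35) / 0.6239 = 0.7250 / 0.6239 = 1.1620

1.16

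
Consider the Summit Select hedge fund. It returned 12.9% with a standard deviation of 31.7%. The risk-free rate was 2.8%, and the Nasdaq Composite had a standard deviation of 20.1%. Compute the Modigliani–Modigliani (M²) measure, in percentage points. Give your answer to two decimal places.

9.20

Sharpe = (Rp − Rf) / σp = (12.9% − 2.8%) / 31.7% = 0.3186
M² = Rf + Sharpe × σm = 2.8% + 0.3186 × 20.1% = 9.2039%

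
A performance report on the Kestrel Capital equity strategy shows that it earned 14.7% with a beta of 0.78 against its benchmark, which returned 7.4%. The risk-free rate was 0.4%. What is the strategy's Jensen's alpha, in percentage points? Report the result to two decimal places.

8.84

CAPM expected return = Rf + β(Rm − Rf) = 0.4% + 0.78 × (7.4% − 0.4%) = 0.4 + 0.78 × 7.00 = 5.8600%
Jensen's α = Rp − E[R] = 14.7% − 5.8600% = 8.8400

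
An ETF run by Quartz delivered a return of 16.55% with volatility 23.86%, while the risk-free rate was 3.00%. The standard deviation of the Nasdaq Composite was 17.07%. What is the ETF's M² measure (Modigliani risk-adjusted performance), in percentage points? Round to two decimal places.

12.69

Sharpe = (Rp − Rf) / σp = (16.55% − 3.00%) / 23.86% = 0.5679
M² = Rf + Sharpe × σm = 3.00% + 0.5679 × 17.07% = 12.6941%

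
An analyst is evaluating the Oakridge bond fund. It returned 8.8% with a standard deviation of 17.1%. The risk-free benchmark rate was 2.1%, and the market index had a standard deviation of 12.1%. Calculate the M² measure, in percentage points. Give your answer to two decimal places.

Sharpe = (Rp − Rf) / σp = (8.8% − 2.1%) / 17.1% = 0.3918
M² = Rf + Sharpe × σm = 2.1% + 0.3918 × 12.1% = 6.8408%

6.84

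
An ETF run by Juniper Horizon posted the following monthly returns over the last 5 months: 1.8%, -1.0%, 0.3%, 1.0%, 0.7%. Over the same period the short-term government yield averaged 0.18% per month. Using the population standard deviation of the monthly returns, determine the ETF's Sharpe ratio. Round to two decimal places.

r̄ = (1.8 − 1 + 0.3 + 1 + 0.7) / 5 = 2.80 / 5 = 0.5600%
Σ(r − r̄)² = (1.8 − 0.5600)² + (-1 − 0.5600)² + … = 4.2520
population σ = √(4.2520 / 5) = √0.8504 = 0.9222%
Sharpe = (r̄ − rf) / σ = (0.5600 − 0.18) / 0.9222 = 0.3800 / 0.9222 = 0.4121

0.41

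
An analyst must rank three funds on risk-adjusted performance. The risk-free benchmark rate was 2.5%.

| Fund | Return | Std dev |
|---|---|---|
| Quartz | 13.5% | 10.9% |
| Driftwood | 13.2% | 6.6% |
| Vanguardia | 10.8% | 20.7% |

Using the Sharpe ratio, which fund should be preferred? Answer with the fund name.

Driftwood

Quartz: Sharpe ratio = (13.5% − 2.5%) / 10.9% = 1.009
Driftwood: Sharpe ratio = (13.2% − 2.5%) / 6.6% = 1.621
Vanguardia: Sharpe ratio = (10.8% − 2.5%) / 20.7% = 0.401
Highest: Driftwood (1.621).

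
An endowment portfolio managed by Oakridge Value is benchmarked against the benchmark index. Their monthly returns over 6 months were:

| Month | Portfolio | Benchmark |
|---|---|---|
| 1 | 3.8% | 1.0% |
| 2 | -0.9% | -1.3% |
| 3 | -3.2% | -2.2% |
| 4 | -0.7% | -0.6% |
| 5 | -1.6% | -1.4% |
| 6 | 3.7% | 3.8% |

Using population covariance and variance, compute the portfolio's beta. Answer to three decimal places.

1.192

r̄p = 0.1833%,  r̄m = -0.1167%
Cov = Σ(rp − r̄p)(rm − r̄m) / 6 = 4.8097
Var(rm) = Σ(rm − r̄m)² / 6 = 4.0347
β = Cov / Var = 4.8097 / 4.0347 = 1.1921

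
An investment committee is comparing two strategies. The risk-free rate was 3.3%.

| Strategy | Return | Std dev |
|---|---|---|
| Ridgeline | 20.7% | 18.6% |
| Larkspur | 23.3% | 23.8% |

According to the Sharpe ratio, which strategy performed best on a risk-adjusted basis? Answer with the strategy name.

Ridgeline

Ridgeline: Sharpe ratio = (20.7% − 3.3%) / 18.6% = 0.935
Larkspur: Sharpe ratio = (23.3% − 3.3%) / 23.8% = 0.840
Highest: Ridgeline (0.935).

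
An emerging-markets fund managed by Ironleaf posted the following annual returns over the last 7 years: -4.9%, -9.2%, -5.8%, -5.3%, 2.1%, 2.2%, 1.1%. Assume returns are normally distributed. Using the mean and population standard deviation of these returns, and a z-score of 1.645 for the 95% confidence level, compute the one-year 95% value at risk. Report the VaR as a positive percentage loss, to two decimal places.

r̄ = (-4.9 − 9.2 − 5.8 − 5.3 + 2.1 + 2.2 + 1.1) / 7 = -19.80 / 7 = -2.8286%
Σ(r − r̄)² = 124.8343; population σ = √(124.8343/7) = 4.2230%
VaR = −(r̄ − z·σ) = −(-2.8286 − 1.645 × 4.2230) = −(-9.7754) = 9.7754%

9.78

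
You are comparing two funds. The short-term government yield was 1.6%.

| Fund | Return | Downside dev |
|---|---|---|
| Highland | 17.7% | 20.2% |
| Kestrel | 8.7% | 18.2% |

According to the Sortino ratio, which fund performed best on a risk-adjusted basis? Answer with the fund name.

Highland: Sortino ratio = (17.7% − 1.6%) / 20.2% = 0.797
Kestrel: Sortino ratio = (8.7% − 1.6%) / 18.2% = 0.390
Highest: Highland (0.797).

Highland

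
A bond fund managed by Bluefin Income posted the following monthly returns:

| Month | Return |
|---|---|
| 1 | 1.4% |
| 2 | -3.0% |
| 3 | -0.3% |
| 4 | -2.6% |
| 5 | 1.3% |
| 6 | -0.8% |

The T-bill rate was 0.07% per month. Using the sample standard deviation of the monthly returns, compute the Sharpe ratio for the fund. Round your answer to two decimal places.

r̄ = (1.4 − 3 − 0.3 − 2.6 + 1.3 − 0.8) / 6 = -0.6667%
Σ(r − r̄)² = 17.4733; sample σ = √(17.4733/5) = 1.8694%
Sharpe = (r̄ − rf) / σ = (-0.6667 − 0.07) / 1.8694 = -0.7367 / 1.8694 = -0.3941

-0.39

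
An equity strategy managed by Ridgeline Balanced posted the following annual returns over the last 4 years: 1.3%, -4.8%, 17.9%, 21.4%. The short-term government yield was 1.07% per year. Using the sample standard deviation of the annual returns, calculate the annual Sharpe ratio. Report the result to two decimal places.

0.62

Mean return r̄ = 35.80 / 4 = 8.9500%
Σ(r − r̄)² = (1.3 − 8.9500)² + (-4.8 − 8.9500)² + … = 482.6900
σ = √[482.6900 / 3] = 12.6845%
Sharpe = (r̄ − rf) / σ = (8.9500 − 1.07) / 12.6845 = 7.8800 / 12.6845 = 0.6212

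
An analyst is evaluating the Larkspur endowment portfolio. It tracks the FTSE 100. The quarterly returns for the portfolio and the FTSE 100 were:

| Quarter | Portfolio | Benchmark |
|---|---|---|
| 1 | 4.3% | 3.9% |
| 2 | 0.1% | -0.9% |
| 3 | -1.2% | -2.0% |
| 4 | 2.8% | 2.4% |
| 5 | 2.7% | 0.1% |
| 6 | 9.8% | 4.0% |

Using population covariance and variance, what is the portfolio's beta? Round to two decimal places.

r̄p = 3.0833%,  r̄m = 1.2500%
Cov = Σ(rp − r̄p)(rm − r̄m) / 6 = 7.0242
Var(rm) = Σ(rm − r̄m)² / 6 = 5.4025
β = Cov / Var = 7.0242 / 5.4025 = 1.3002

1.30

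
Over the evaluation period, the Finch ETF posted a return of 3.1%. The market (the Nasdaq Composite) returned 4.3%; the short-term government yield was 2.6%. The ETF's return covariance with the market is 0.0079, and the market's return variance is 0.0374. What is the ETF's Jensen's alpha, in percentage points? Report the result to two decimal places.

0.14

β = Cov / Var = 0.0079 / 0.0374 = 0.2112
E[R] = Rf + β(Rm − Rf) = 2.6% + 0.2112 × (4.3% − 2.6%) = 2.9590%
α = Rp − E[R] = 3.1% − 2.9590% = 0.1410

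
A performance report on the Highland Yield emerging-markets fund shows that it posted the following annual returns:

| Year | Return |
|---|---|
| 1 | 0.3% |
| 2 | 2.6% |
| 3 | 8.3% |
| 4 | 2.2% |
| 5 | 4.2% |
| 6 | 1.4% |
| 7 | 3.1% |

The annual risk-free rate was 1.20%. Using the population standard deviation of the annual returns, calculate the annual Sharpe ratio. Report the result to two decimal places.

Mean return r̄ = 22.10 / 7 = 3.1571%
Population std dev = √[40.0171 / 7] = 2.3910%
Sharpe = (r̄ − rf) / σ = (3.1571 − 1.2) / 2.3910 = 1.9571 / 2.3910 = 0.8185

0.82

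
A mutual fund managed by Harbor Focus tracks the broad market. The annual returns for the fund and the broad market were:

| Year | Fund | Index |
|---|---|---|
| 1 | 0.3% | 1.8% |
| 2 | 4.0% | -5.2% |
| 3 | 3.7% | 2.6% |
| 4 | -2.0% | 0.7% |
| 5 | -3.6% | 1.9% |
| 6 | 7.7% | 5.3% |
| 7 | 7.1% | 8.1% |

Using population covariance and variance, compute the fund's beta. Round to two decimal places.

0.41

r̄p = 2.4571%,  r̄m = 2.1714%
Cov = Σ(rp − r̄p)(rm − r̄m) / 7 = 6.0131
Var(rm) = Σ(rm − r̄m)² / 7 = 14.5478
β = Cov / Var = 6.0131 / 14.5478 = 0.4133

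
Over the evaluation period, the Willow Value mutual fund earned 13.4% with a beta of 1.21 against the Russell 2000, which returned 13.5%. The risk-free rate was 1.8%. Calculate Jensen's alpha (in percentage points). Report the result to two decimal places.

CAPM expected return = Rf + β(Rm − Rf) = 1.8% + 1.21 × (13.5% − 1.8%) = 1.8 + 1.21 × 11.70 = 15.9570%
Jensen's α = Rp − E[R] = 13.4% − 15.9570% = -2.5570

-2.56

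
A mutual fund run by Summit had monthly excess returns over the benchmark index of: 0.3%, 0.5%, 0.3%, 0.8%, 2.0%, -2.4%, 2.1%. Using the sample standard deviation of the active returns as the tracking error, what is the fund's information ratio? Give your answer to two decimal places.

0.34

r̄ = (0.3 + 0.5 + 0.3 + 0.8 + 2 − 2.4 + 2.1) / 7 = 0.5143%
Σ(r − r̄)² = (0.3 − 0.5143)² + (0.5 − 0.5143)² + … = 13.3886
σ = √[13.3886 / 6] = 1.4938%
IR = r̄ / tracking error = 0.5143 / 1.4938 = 0.3443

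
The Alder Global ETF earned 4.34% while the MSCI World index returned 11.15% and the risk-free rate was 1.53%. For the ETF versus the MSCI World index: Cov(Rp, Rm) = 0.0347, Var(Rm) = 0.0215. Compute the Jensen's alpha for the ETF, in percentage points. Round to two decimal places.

-12.72

β = Cov / Var = 0.0347 / 0.0215 = 1.6140
E[R] = Rf + β(Rm − Rf) = 1.53% + 1.6140 × (11.15% − 1.53%) = 17.0567%
α = Rp − E[R] = 4.34% − 17.0567% = -12.7167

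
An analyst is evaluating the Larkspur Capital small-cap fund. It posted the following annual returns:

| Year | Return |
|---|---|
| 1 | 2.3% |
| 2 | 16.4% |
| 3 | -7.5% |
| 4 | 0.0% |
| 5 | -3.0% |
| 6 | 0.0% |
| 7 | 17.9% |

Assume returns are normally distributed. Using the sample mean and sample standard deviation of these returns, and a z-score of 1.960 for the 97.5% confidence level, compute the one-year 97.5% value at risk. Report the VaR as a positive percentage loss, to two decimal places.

Mean return r̄ = 26.10 / 7 = 3.7286%
Σ(r − r̄)² = (2.3 − 3.7286)² + (16.4 − 3.7286)² + (-7.5 − 3.7286)² + … = 562.5943
sample σ = √(562.5943 / 6) = √93.7657 = 9.6833%
VaR = −(r̄ − z·σ) = −(3.7286 − 1.960 × 9.6833) = −(-15.2507) = 15.2507%

15.25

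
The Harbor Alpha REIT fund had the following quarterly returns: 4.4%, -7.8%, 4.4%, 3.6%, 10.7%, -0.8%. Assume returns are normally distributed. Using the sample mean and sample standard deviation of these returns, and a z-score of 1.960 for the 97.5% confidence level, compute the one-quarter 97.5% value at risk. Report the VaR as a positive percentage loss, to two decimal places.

r̄ = (4.4 − 7.8 + 4.4 + 3.6 + 10.7 − 0.8) / 6 = 2.4167%
Σ(r − r̄)² = 192.6083; sample σ = √(192.6083/5) = 6.2066%
VaR = −(r̄ − z·σ) = −(2.4167 − 1.960 × 6.2066) = −(-9.7482) = 9.7482%

9.75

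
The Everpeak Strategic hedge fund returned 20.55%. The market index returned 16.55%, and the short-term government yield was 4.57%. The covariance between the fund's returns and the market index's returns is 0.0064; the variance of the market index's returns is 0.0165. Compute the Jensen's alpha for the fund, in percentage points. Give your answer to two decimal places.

β = Cov / Var = 0.0064 / 0.0165 = 0.3879
E[R] = Rf + β(Rm − Rf) = 4.57% + 0.3879 × (16.55% − 4.57%) = 9.2170%
α = Rp − E[R] = 20.55% − 9.2170% = 11.3330

11.33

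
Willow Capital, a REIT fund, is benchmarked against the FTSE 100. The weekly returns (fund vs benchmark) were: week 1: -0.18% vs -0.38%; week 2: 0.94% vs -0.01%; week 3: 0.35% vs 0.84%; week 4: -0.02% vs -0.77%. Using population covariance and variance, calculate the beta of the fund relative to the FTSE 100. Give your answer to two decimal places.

0.32

r̄p = 0.2725%,  r̄m = -0.0800%
Cov = Σ(rp − r̄p)(rm − r̄m) / 4 = 0.1139
Var(rm) = Σ(rm − r̄m)² / 4 = 0.3544
β = Cov / Var = 0.1139 / 0.3544 = 0.3214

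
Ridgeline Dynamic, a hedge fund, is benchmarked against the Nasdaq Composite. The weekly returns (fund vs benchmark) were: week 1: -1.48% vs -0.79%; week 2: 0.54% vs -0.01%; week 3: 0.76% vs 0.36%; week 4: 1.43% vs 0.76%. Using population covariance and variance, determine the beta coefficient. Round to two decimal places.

r̄p = 0.3125%,  r̄m = 0.0800%
Cov = Σ(rp − r̄p)(rm − r̄m) / 4 = 0.6061
Var(rm) = Σ(rm − r̄m)² / 4 = 0.3265
β = Cov / Var = 0.6061 / 0.3265 = 1.8564

1.86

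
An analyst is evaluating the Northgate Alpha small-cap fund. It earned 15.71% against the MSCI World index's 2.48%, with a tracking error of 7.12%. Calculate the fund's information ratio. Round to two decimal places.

IR = (Rp − Rb) / TE = (15.71% − 2.48%) / 7.12% = 13.23% / 7.12% = 1.8581

1.86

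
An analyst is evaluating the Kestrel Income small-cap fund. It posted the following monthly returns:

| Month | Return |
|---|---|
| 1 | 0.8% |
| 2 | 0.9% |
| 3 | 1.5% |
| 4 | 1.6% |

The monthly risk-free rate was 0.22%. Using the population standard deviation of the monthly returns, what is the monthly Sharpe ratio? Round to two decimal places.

2.77

Mean return r̄ = 4.80 / 4 = 1.2000%
Σ(r − r̄)² = (0.8 − 1.2000)² + (0.9 − 1.2000)² + (1.5 − 1.2000)² + … = 0.5000
σ = √[0.5000 / 4] = 0.3536%
Sharpe = (r̄ − rf) / σ = (1.2000 − 0.22) / 0.3536 = 0.9800 / 0.3536 = 2.7715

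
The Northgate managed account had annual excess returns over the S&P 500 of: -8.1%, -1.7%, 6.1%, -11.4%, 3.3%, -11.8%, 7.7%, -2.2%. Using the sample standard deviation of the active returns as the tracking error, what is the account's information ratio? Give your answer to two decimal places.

Mean return r̄ = -18.10 / 8 = -2.2625%
Sample σ = √[Σ(r − r̄)² / 7] = √[408.9788 / 7] = √58.4255 = 7.6437%
IR = r̄ / tracking error = -2.2625 / 7.6437 = -0.2960

-0.30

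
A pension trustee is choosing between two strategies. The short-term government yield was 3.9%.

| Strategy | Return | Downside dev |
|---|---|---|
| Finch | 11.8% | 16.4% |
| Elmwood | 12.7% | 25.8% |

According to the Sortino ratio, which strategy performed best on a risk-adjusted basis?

Finch

Finch: Sortino ratio = (11.8% − 3.9%) / 16.4% = 0.482
Elmwood: Sortino ratio = (12.7% − 3.9%) / 25.8% = 0.341
Highest: Finch (0.482).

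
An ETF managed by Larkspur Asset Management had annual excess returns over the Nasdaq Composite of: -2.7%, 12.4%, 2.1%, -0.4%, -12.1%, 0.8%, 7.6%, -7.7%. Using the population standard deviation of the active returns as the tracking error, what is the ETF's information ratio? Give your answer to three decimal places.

r̄ = (-2.7 + 12.4 + 2.1 − 0.4 − 12.1 + 0.8 + 7.6 − 7.7) / 8 = 0.0000%
Population σ = √[Σ(r − r̄)² / 8] = √[429.7200 / 8] = √53.7150 = 7.3291%
IR = r̄ / tracking error = 0.0000 / 7.3291 = 0.0000

0.000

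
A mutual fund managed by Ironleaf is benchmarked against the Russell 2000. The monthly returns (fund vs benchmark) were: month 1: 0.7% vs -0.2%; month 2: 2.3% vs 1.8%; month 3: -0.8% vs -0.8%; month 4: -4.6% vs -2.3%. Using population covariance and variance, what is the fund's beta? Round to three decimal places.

1.656

r̄p = -0.6000%,  r̄m = -0.3750%
Cov = Σ(rp − r̄p)(rm − r̄m) / 4 = 3.5800
Var(rm) = Σ(rm − r̄m)² / 4 = 2.1619
β = Cov / Var = 3.5800 / 2.1619 = 1.6560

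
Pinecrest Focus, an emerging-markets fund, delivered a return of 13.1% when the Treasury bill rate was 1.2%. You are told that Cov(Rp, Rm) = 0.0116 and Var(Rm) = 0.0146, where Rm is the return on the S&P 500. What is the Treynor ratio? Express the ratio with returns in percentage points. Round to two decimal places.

β = Cov / Var = 0.0116 / 0.0146 = 0.7945
Treynor = (Rp − Rf) / β = (13.1% − 1.2%) / 0.7945 = 11.90 / 0.7945 = 14.9780

14.98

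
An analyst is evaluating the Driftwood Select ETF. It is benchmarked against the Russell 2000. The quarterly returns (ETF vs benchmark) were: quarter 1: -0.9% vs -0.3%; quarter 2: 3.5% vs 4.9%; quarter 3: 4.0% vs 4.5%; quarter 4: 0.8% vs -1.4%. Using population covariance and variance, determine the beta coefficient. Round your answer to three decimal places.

0.637

r̄p = 1.8500%,  r̄m = 1.9250%
Cov = Σ(rp − r̄p)(rm − r̄m) / 4 = 5.0138
Var(rm) = Σ(rm − r̄m)² / 4 = 7.8719
β = Cov / Var = 5.0138 / 7.8719 = 0.6369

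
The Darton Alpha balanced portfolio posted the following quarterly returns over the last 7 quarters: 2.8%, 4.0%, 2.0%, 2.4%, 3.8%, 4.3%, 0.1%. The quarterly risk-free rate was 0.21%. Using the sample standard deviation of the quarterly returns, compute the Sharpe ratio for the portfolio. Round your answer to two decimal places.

1.76

μ = (2.8 + 4 + 2 + 2.4 + 3.8 + 4.3 + 0.1) / 7 = 2.7714%
Sample std dev = √[12.7743 / 6] = 1.4591%
Sharpe = (μ − rf) / σ = (2.7714 − 0.21) / 1.4591 = 2.5614 / 1.4591 = 1.7555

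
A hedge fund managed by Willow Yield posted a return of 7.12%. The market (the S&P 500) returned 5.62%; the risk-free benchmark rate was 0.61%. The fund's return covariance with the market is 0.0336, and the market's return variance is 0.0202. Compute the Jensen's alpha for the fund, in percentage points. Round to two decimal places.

-1.82

β = Cov / Var = 0.0336 / 0.0202 = 1.6634
E[R] = Rf + β(Rm − Rf) = 0.61% + 1.6634 × (5.62% − 0.61%) = 8.9436%
α = Rp − E[R] = 7.12% − 8.9436% = -1.8236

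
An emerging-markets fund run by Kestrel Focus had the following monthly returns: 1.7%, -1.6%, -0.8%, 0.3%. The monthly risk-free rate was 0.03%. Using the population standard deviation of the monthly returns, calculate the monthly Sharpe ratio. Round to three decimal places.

r̄ = (1.7 − 1.6 − 0.8 + 0.3) / 4 = -0.1000%
Population std dev = √[6.1400 / 4] = 1.2390%
Sharpe = (r̄ − rf) / σ = (-0.1000 − 0.03) / 1.2390 = -0.1300 / 1.2390 = -0.1049

-0.105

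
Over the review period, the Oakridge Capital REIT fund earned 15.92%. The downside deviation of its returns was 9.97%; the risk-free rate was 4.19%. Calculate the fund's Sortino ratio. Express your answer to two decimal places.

Sortino = (Rp − Rf) / σd = (15.92% − 4.19%) / 9.97% = 11.73% / 9.97% = 1.1765

1.18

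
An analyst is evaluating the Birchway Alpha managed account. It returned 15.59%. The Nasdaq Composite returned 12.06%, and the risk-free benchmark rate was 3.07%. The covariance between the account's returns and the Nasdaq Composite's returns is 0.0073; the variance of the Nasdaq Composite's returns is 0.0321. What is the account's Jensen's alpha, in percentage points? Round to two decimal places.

β = Cov / Var = 0.0073 / 0.0321 = 0.2274
E[R] = Rf + β(Rm − Rf) = 3.07% + 0.2274 × (12.06% − 3.07%) = 5.1143%
α = Rp − E[R] = 15.59% − 5.1143% = 10.4757

10.48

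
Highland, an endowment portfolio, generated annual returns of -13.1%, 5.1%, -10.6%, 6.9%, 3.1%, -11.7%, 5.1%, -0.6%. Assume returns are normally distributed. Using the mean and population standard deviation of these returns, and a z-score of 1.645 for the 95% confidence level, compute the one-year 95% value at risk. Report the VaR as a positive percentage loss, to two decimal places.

r̄ = (-13.1 + 5.1 − 10.6 + 6.9 + 3.1 − 11.7 + 5.1 − 0.6) / 8 = -1.9750%
Population σ = √[Σ(r − r̄)² / 8] = √[499.2550 / 8] = √62.4069 = 7.8998%
VaR = −(r̄ − z·σ) = −(-1.9750 − 1.645 × 7.8998) = −(-14.9702) = 14.9702%

14.97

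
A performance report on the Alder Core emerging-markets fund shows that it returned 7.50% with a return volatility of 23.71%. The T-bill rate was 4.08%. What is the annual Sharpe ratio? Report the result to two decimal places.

Sharpe = (Rp − Rf) / σp = (7.50% − 4.08%) / 23.71% = 3.42% / 23.71% = 0.1442

0.14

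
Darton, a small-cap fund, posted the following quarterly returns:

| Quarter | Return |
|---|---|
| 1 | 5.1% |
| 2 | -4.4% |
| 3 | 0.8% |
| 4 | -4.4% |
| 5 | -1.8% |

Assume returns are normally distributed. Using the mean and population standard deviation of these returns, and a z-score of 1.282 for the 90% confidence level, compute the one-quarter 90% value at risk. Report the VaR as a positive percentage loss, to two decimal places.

μ = (5.1 − 4.4 + 0.8 − 4.4 − 1.8) / 5 = -0.9400%
Population σ = √[Σ(r − μ)² / 5] = √[64.1920 / 5] = √12.8384 = 3.5831%
VaR = −(μ − z·σ) = −(-0.9400 − 1.282 × 3.5831) = −(-5.5335) = 5.5335%

5.53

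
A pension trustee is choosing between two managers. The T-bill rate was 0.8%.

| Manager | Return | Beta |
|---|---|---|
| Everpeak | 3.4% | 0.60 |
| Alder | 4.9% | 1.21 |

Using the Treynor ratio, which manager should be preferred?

Everpeak: Treynor = (3.4% − 0.8%) / 0.60 = 4.333
Alder: Treynor = (4.9% − 0.8%) / 1.21 = 3.388
Highest: Everpeak (4.333).

Everpeak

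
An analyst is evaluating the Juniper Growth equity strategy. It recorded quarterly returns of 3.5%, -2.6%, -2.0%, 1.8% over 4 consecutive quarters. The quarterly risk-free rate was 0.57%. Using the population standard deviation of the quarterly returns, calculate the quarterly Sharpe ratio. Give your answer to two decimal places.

-0.15

r̄ = (3.5 − 2.6 − 2 + 1.8) / 4 = 0.1750%
Population σ = √[Σ(r − r̄)² / 4] = √[26.1275 / 4] = √6.5319 = 2.5558%
Sharpe = (r̄ − rf) / σ = (0.1750 − 0.57) / 2.5558 = -0.3950 / 2.5558 = -0.1546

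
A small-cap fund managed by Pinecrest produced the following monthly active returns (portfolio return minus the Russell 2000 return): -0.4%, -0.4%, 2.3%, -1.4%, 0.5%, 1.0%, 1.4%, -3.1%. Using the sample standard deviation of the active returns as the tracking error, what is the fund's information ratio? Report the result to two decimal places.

μ = (-0.4 − 0.4 + 2.3 − 1.4 + 0.5 + 1 + 1.4 − 3.1) / 8 = -0.10 / 8 = -0.0125%
Σ(r − μ)² = (-0.4 − (-0.0125))² + (-0.4 − (-0.0125))² + … = 20.3888
σ = √[20.3888 / 7] = 1.7067%
IR = μ / tracking error = -0.0125 / 1.7067 = -0.0073

-0.01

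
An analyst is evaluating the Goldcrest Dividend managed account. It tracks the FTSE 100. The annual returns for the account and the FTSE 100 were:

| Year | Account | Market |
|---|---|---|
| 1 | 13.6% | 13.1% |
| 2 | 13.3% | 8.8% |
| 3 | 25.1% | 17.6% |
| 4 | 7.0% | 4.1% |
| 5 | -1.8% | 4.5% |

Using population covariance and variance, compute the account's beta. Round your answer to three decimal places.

1.557

r̄p = 11.4400%,  r̄m = 9.6200%
Cov = Σ(rp − r̄p)(rm − r̄m) / 5 = 41.4592
Var(rm) = Σ(rm − r̄m)² / 5 = 26.6296
β = Cov / Var = 41.4592 / 26.6296 = 1.5569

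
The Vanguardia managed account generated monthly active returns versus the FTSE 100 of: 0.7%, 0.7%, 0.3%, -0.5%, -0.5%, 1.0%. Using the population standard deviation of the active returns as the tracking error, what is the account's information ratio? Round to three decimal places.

r̄ = (0.7 + 0.7 + 0.3 − 0.5 − 0.5 + 1) / 6 = 0.2833%
Σ(r − r̄)² = (0.7 − 0.2833)² + (0.7 − 0.2833)² + … = 2.0883
population σ = √(2.0883 / 6) = √0.3481 = 0.5900%
IR = r̄ / tracking error = 0.2833 / 0.5900 = 0.4802

0.480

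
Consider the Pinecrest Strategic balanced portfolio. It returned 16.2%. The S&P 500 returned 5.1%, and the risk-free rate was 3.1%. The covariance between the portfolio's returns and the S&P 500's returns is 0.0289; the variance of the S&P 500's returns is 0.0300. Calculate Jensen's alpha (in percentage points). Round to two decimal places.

β = Cov / Var = 0.0289 / 0.0300 = 0.9633
E[R] = Rf + β(Rm − Rf) = 3.1% + 0.9633 × (5.1% − 3.1%) = 5.0266%
α = Rp − E[R] = 16.2% − 5.0266% = 11.1734

11.17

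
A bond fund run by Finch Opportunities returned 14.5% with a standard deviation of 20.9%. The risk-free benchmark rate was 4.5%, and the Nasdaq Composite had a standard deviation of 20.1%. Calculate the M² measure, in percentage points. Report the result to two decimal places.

14.12

Sharpe = (Rp − Rf) / σp = (14.5% − 4.5%) / 20.9% = 0.4785
M² = Rf + Sharpe × σm = 4.5% + 0.4785 × 20.1% = 14.1179%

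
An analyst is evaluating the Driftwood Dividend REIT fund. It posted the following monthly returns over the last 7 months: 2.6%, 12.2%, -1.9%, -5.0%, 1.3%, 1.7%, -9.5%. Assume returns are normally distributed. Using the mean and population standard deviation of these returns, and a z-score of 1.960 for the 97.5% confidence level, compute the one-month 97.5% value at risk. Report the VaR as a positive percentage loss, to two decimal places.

12.17

μ = (2.6 + 12.2 − 1.9 − 5 + 1.3 + 1.7 − 9.5) / 7 = 1.40 / 7 = 0.2000%
Population std dev = √[278.7600 / 7] = 6.3105%
VaR = −(μ − z·σ) = −(0.2000 − 1.960 × 6.3105) = −(-12.1686) = 12.1686%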